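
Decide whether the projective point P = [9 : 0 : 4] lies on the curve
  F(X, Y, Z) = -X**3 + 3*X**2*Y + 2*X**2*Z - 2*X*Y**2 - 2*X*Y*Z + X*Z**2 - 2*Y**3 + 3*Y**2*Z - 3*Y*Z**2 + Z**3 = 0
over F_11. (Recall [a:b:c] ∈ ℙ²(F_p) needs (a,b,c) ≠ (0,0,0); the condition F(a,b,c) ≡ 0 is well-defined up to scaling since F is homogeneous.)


F(9,0,4) ≡ 6 (mod 11); P is NOT on the curve.

Evaluate F(9, 0, 4) term-by-term (mod 11).
  -X**3 ↦ -1·729·1·1 = -729
  3*X**2*Y ↦ 3·81·0·1 = 0
  2*X**2*Z ↦ 2·81·1·4 = 648
  -2*X*Y**2 ↦ -2·9·0·1 = 0
  -2*X*Y*Z ↦ -2·9·0·4 = 0
  X*Z**2 ↦ 1·9·1·16 = 144
  -2*Y**3 ↦ -2·1·0·1 = 0
  3*Y**2*Z ↦ 3·1·0·4 = 0
  -3*Y*Z**2 ↦ -3·1·0·16 = 0
  Z**3 ↦ 1·1·1·64 = 64
Sum: F(9, 0, 4) = (-729) + (0) + (648) + (0) + (0) + (144) + (0) + (0) + (0) + (64) = 127.
Reducing mod 11: 127 ≡ 6 (mod 11).
Since F(a, b, c) ≡ 6 ≠ 0 (mod 11), P does NOT lie on the curve.


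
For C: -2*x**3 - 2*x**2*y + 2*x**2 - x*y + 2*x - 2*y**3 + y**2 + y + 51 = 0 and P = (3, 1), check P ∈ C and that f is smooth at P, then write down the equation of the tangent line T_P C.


Tangent line at P: -53*x - 24*y + 183 = 0.

Step 1: f(3, 1) = 0, so P lies on C.
Step 2: partial derivatives
  f_x(x, y) = -6*x**2 - 4*x*y + 4*x - y + 2, f_y(x, y) = -2*x**2 - x - 6*y**2 + 2*y + 1.
  f_x(P) = -53, f_y(P) = -24 (gradient nonzero, so P is smooth).
Step 3: tangent line at P: -53·(x − 3) + -24·(y − 1) = 0.
Expanding: -53*x - 24*y + 183 = 0.


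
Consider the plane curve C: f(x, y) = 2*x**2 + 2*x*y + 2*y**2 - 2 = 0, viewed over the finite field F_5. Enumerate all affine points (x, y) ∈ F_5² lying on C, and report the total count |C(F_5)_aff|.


Affine F_5-points: {(0, 1), (0, 4), (1, 0), (1, 4), (4, 0), (4, 1)}; count = 6.

For each of the 25 pairs (x, y) ∈ F_5², evaluate f(x, y) mod 5. Record the zeros.
  x = 0: [0↦3, 1↦0, 2↦1, 3↦1, 4↦0]  zeros at y ∈ {1, 4}
  x = 1: [0↦0, 1↦4, 2↦2, 3↦4, 4↦0]  zeros at y ∈ {0, 4}
  x = 2: [0↦1, 1↦2, 2↦2, 3↦1, 4↦4]  zeros at y ∈ ∅
  x = 3: [0↦1, 1↦4, 2↦1, 3↦2, 4↦2]  zeros at y ∈ ∅
  x = 4: [0↦0, 1↦0, 2↦4, 3↦2, 4↦4]  zeros at y ∈ {0, 1}
Collecting zeros: affine points = {(0, 1), (0, 4), (1, 0), (1, 4), (4, 0), (4, 1)}.
Total count |C(F_5)_aff| = 6.


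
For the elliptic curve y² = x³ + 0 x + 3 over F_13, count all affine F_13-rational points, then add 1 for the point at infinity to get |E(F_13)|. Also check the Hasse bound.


Affine points = {(0, 4), (0, 9), (1, 2), (1, 11), (3, 2), (3, 11), (9, 2), (9, 11)}; affine count = 8; |E(F_13)| = 9.

Discriminant check: Δ ∝ 4a³ + 27b² = 4·0³ + 27·3² = 4·0 + 27·9 ≡ 9 (mod 13). Nonzero ⇒ E is nonsingular.
For each x ∈ F_13, compute rhs = x³ + 0·x + 3 mod 13, then count y ∈ F_13 with y² ≡ rhs.
  x = 0: rhs = 3, matching y values: 4, 9 (2 points).
  x = 1: rhs = 4, matching y values: 2, 11 (2 points).
  x = 2: rhs = 11, matching y values: none (0 points).
  x = 3: rhs = 4, matching y values: 2, 11 (2 points).
  x = 4: rhs = 2, matching y values: none (0 points).
  x = 5: rhs = 11, matching y values: none (0 points).
  x = 6: rhs = 11, matching y values: none (0 points).
  x = 7: rhs = 8, matching y values: none (0 points).
  x = 8: rhs = 8, matching y values: none (0 points).
  x = 9: rhs = 4, matching y values: 2, 11 (2 points).
  x = 10: rhs = 2, matching y values: none (0 points).
  x = 11: rhs = 8, matching y values: none (0 points).
  x = 12: rhs = 2, matching y values: none (0 points).
Total affine count: 8.
Full point count |E(F_13)| = 8 + 1 = 9.
Hasse bound: |9 − (13+1)| = |-5| = 5 ≤ 2√13 ≈ 7.2111 ✓.


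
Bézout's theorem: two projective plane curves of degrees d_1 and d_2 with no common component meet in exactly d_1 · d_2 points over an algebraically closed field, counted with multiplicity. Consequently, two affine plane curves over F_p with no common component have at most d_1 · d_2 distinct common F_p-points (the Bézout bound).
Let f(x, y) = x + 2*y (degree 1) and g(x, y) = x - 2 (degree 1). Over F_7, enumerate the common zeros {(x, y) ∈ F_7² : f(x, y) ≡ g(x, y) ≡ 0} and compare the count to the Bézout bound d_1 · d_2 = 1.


Common zeros: {(2, 6)}; count = 1; Bézout bound = 1.

deg(f) = 1, deg(g) = 1, so Bézout bound = 1.
Scan x ∈ F_7. For each x, list the y ∈ F_7 with f(x, y) ≡ 0 and those with g(x, y) ≡ 0 (mod 7); the common zeros in that column are the intersection.
  x = 0: f ≡ 0 at y ∈ {0}; g ≡ 0 at y ∈ ∅; common: ∅.
  x = 1: f ≡ 0 at y ∈ {3}; g ≡ 0 at y ∈ ∅; common: ∅.
  x = 2: f ≡ 0 at y ∈ {6}; g ≡ 0 at y ∈ {0, 1, 2, 3, 4, 5, 6}; common: {6}.
  x = 3: f ≡ 0 at y ∈ {2}; g ≡ 0 at y ∈ ∅; common: ∅.
  x = 4: f ≡ 0 at y ∈ {5}; g ≡ 0 at y ∈ ∅; common: ∅.
  x = 5: f ≡ 0 at y ∈ {1}; g ≡ 0 at y ∈ ∅; common: ∅.
  x = 6: f ≡ 0 at y ∈ {4}; g ≡ 0 at y ∈ ∅; common: ∅.
Collecting: common zeros = {(2, 6)}, so the count is 1.
Comparison with the Bézout bound: 1 ≤ 1 = deg(f)·deg(g), as expected for curves with no common component (the bound is attained).


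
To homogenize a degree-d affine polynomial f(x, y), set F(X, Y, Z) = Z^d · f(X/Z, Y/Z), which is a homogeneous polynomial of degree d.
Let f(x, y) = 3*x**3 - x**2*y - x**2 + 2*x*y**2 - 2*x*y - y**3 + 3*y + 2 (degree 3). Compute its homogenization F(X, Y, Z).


F(X, Y, Z) = 3*X**3 - X**2*Y - X**2*Z + 2*X*Y**2 - 2*X*Y*Z - Y**3 + 3*Y*Z**2 + 2*Z**3

deg(f) = 3.
Substitute x = X/Z, y = Y/Z into f, then multiply by Z^3.
  monomial 3·x^3·y^0 ↦ 3·X^3·Y^0·Z^0.
  monomial -1·x^2·y^1 ↦ -1·X^2·Y^1·Z^0.
  monomial -1·x^2·y^0 ↦ -1·X^2·Y^0·Z^1.
  monomial 2·x^1·y^2 ↦ 2·X^1·Y^2·Z^0.
  monomial -2·x^1·y^1 ↦ -2·X^1·Y^1·Z^1.
  monomial -1·x^0·y^3 ↦ -1·X^0·Y^3·Z^0.
  monomial 3·x^0·y^1 ↦ 3·X^0·Y^1·Z^2.
  monomial 2·x^0·y^0 ↦ 2·X^0·Y^0·Z^3.
Collecting: F(X, Y, Z) = 3*X**3 - X**2*Y - X**2*Z + 2*X*Y**2 - 2*X*Y*Z - Y**3 + 3*Y*Z**2 + 2*Z**3.


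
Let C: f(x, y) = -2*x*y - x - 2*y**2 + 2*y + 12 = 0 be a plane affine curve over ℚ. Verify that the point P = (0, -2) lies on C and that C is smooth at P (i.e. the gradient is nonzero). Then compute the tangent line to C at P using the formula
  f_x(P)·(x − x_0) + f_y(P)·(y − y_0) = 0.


Tangent line at P: 3*x + 10*y + 20 = 0.

Step 1: f(0, -2) = 0, so P lies on C.
Step 2: partial derivatives
  f_x(x, y) = -2*y - 1, f_y(x, y) = -2*x - 4*y + 2.
  f_x(P) = 3, f_y(P) = 10 (gradient nonzero, so P is smooth).
Step 3: tangent line at P: 3·(x − 0) + 10·(y − -2) = 0.
Expanding: 3*x + 10*y + 20 = 0.


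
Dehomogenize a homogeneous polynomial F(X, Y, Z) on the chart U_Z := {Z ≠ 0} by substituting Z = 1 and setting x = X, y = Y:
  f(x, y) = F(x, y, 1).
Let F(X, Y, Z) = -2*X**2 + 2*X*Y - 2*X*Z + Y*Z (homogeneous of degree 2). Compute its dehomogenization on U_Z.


f(x, y) = -2*x**2 + 2*x*y - 2*x + y

On U_Z we set Z = 1. Each monomial c·X^i·Y^j·Z^k in F becomes c·x^i·y^j·1^k = c·x^i·y^j.
Substituting Z = 1: F(X, Y, 1) = -2*x**2 + 2*x*y - 2*x + y.
Note: deg(f) ≤ deg(F) = 2; strict inequality happens when F is divisible by Z (lost terms).


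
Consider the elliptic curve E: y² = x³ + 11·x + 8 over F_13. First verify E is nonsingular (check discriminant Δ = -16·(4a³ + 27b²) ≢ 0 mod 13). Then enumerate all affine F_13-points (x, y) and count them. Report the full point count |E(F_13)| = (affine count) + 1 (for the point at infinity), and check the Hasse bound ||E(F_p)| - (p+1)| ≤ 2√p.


Affine points = {(2, 5), (2, 8), (3, 4), (3, 9), (4, 5), (4, 8), (6, 2), (6, 11), (7, 5), (7, 8), (8, 6), (8, 7), (9, 2), (9, 11), (10, 0), (11, 2), (11, 11), (12, 3), (12, 10)}; affine count = 19; |E(F_13)| = 20.

Discriminant check: Δ ∝ 4a³ + 27b² = 4·11³ + 27·8² = 4·1331 + 27·64 ≡ 6 (mod 13). Nonzero ⇒ E is nonsingular.
For each x ∈ F_13, compute rhs = x³ + 11·x + 8 mod 13, then count y ∈ F_13 with y² ≡ rhs.
  x = 0: rhs = 8, matching y values: none (0 points).
  x = 1: rhs = 7, matching y values: none (0 points).
  x = 2: rhs = 12, matching y values: 5, 8 (2 points).
  x = 3: rhs = 3, matching y values: 4, 9 (2 points).
  x = 4: rhs = 12, matching y values: 5, 8 (2 points).
  x = 5: rhs = 6, matching y values: none (0 points).
  x = 6: rhs = 4, matching y values: 2, 11 (2 points).
  x = 7: rhs = 12, matching y values: 5, 8 (2 points).
  x = 8: rhs = 10, matching y values: 6, 7 (2 points).
  x = 9: rhs = 4, matching y values: 2, 11 (2 points).
  x = 10: rhs = 0, matching y values: 0 (1 points).
  x = 11: rhs = 4, matching y values: 2, 11 (2 points).
  x = 12: rhs = 9, matching y values: 3, 10 (2 points).
Total affine count: 19.
Full point count |E(F_13)| = 19 + 1 = 20.
Hasse bound: |20 − (13+1)| = |6| = 6 ≤ 2√13 ≈ 7.2111 ✓.


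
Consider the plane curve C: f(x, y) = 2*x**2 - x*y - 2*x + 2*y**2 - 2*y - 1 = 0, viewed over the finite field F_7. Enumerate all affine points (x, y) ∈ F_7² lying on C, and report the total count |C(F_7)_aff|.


Affine F_7-points: {(3, 3)}; count = 1.

For each of the 49 pairs (x, y) ∈ F_7², evaluate f(x, y) mod 7. Record the zeros.
  x = 0: [0↦6, 1↦6, 2↦3, 3↦4, 4↦2, 5↦4, 6↦3]  zeros at y ∈ ∅
  x = 1: [0↦6, 1↦5, 2↦1, 3↦1, 4↦5, 5↦6, 6↦4]  zeros at y ∈ ∅
  x = 2: [0↦3, 1↦1, 2↦3, 3↦2, 4↦5, 5↦5, 6↦2]  zeros at y ∈ ∅
  x = 3: [0↦4, 1↦1, 2↦2, 3↦0, 4↦2, 5↦1, 6↦4]  zeros at y ∈ {3}
  x = 4: [0↦2, 1↦5, 2↦5, 3↦2, 4↦3, 5↦1, 6↦3]  zeros at y ∈ ∅
  x = 5: [0↦4, 1↦6, 2↦5, 3↦1, 4↦1, 5↦5, 6↦6]  zeros at y ∈ ∅
  x = 6: [0↦3, 1↦4, 2↦2, 3↦4, 4↦3, 5↦6, 6↦6]  zeros at y ∈ ∅
Collecting zeros: affine points = {(3, 3)}.
Total count |C(F_7)_aff| = 1.


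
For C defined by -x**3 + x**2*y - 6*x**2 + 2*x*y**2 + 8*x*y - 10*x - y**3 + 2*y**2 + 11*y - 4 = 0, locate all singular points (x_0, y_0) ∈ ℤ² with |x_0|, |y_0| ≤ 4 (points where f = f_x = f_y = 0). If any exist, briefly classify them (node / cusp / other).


Singular points: {(-2, -1)}; classification: node.

Compute partial derivatives:
  f_x = -3*x**2 + 2*x*y - 12*x + 2*y**2 + 8*y - 10.
  f_y = x**2 + 4*x*y + 8*x - 3*y**2 + 4*y + 11.
Scan x_0 ∈ {−4, ..., 4}. For each x_0, f_y(x_0, y) is a polynomial in y; find its integer roots y ∈ {−4, ..., 4}, then test f_x and f at those candidates.
  x = -4: f_y(-4, y) = -3*y**2 - 12*y - 5; no integer root y with |y| ≤ 4.
  x = -3: f_y(-3, y) = -3*y**2 - 8*y - 4; vanishes at y ∈ {-2}. (-3, -2): f_x = 3 ≠ 0.
  x = -2: f_y(-2, y) = -3*y**2 - 4*y - 1; vanishes at y ∈ {-1}. (-2, -1): f_x = 0, f = 0 — SINGULAR.
  x = -1: f_y(-1, y) = 4 - 3*y**2; no integer root y with |y| ≤ 4.
  x = 0: f_y(0, y) = -3*y**2 + 4*y + 11; no integer root y with |y| ≤ 4.
  x = 1: f_y(1, y) = -3*y**2 + 8*y + 20; no integer root y with |y| ≤ 4.
  x = 2: f_y(2, y) = -3*y**2 + 12*y + 31; no integer root y with |y| ≤ 4.
  x = 3: f_y(3, y) = -3*y**2 + 16*y + 44; vanishes at y ∈ {-2}. (3, -2): f_x = -93 ≠ 0.
  x = 4: f_y(4, y) = -3*y**2 + 20*y + 59; no integer root y with |y| ≤ 4.
Only singular point on the grid: (-2, -1).
Classify: substitute x = -2 + u, y = -1 + v and expand: f = -u**3 + u**2*v - u**2 + 2*u*v**2 - v**3 + v**2.
No constant or linear terms (consistent with a singular point). Quadratic part: -u**2 + v**2. Cubic part: -u**3 + u**2*v + 2*u*v**2 - v**3.
The quadratic part v**2 - u**2 = (v − u)(v + u) splits into two distinct linear factors, so there are two distinct tangent lines y − -1 = ±(x − -2) — this is a node (ordinary double point).
Classification: node.


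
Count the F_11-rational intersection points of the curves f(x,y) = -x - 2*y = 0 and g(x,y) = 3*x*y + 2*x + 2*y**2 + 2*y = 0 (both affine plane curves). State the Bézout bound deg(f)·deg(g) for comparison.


Common zeros: {(0, 0), (1, 5)}; count = 2; Bézout bound = 2.

deg(f) = 1, deg(g) = 2, so Bézout bound = 2.
Scan x ∈ F_11. For each x, list the y ∈ F_11 with f(x, y) ≡ 0 and those with g(x, y) ≡ 0 (mod 11); the common zeros in that column are the intersection.
  x = 0: f ≡ 0 at y ∈ {0}; g ≡ 0 at y ∈ {0, 10}; common: {0}.
  x = 1: f ≡ 0 at y ∈ {5}; g ≡ 0 at y ∈ {5, 9}; common: {5}.
  x = 2: f ≡ 0 at y ∈ {10}; g ≡ 0 at y ∈ ∅; common: ∅.
  x = 3: f ≡ 0 at y ∈ {4}; g ≡ 0 at y ∈ ∅; common: ∅.
  x = 4: f ≡ 0 at y ∈ {9}; g ≡ 0 at y ∈ {2}; common: ∅.
  x = 5: f ≡ 0 at y ∈ {3}; g ≡ 0 at y ∈ {4}; common: ∅.
  x = 6: f ≡ 0 at y ∈ {8}; g ≡ 0 at y ∈ ∅; common: ∅.
  x = 7: f ≡ 0 at y ∈ {2}; g ≡ 0 at y ∈ ∅; common: ∅.
  x = 8: f ≡ 0 at y ∈ {7}; g ≡ 0 at y ∈ {1, 8}; common: ∅.
  x = 9: f ≡ 0 at y ∈ {1}; g ≡ 0 at y ∈ {6, 7}; common: ∅.
  x = 10: f ≡ 0 at y ∈ {6}; g ≡ 0 at y ∈ ∅; common: ∅.
Collecting: common zeros = {(0, 0), (1, 5)}, so the count is 2.
Comparison with the Bézout bound: 2 ≤ 2 = deg(f)·deg(g), as expected for curves with no common component (the bound is attained).


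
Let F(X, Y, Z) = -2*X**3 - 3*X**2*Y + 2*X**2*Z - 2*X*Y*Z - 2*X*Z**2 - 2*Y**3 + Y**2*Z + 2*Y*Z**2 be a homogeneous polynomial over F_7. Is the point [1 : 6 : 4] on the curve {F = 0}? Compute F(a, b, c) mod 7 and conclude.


F(1,6,4) ≡ 1 (mod 7); P is NOT on the curve.

Evaluate F(1, 6, 4) term-by-term (mod 7).
  -2*X**3 ↦ -2·1·1·1 = -2
  -3*X**2*Y ↦ -3·1·6·1 = -18
  2*X**2*Z ↦ 2·1·1·4 = 8
  -2*X*Y*Z ↦ -2·1·6·4 = -48
  -2*X*Z**2 ↦ -2·1·1·16 = -32
  -2*Y**3 ↦ -2·1·216·1 = -432
  Y**2*Z ↦ 1·1·36·4 = 144
  2*Y*Z**2 ↦ 2·1·6·16 = 192
Sum: F(1, 6, 4) = (-2) + (-18) + (8) + (-48) + (-32) + (-432) + (144) + (192) = -188.
Reducing mod 7: -188 ≡ 1 (mod 7).
Since F(a, b, c) ≡ 1 ≠ 0 (mod 7), P does NOT lie on the curve.


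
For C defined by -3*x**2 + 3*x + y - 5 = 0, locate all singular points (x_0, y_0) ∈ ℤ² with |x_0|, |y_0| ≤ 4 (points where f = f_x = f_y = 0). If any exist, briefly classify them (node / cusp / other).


No singular points in the scanned grid; C is smooth there.

Compute partial derivatives:
  f_x = 3 - 6*x.
  f_y = 1.
f_y = 1 is a nonzero constant, so f_y never vanishes: no point (x, y) can satisfy f = f_x = f_y = 0. In particular no (x, y) ∈ {−4, ..., 4}² is singular; the curve is smooth.


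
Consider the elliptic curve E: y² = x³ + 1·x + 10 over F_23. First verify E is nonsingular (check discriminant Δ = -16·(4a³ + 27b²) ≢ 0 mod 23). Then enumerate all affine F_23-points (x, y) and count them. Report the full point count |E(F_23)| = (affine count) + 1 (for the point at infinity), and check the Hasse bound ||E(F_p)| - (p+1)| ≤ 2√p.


Affine points = {(1, 9), (1, 14), (4, 3), (4, 20), (5, 5), (5, 18), (6, 5), (6, 18), (8, 1), (8, 22), (9, 9), (9, 14), (10, 10), (10, 13), (11, 8), (11, 15), (12, 5), (12, 18), (13, 9), (13, 14), (14, 10), (14, 13), (17, 8), (17, 15), (18, 8), (18, 15), (20, 7), (20, 16), (21, 0), (22, 10), (22, 13)}; affine count = 31; |E(F_23)| = 32.

Discriminant check: Δ ∝ 4a³ + 27b² = 4·1³ + 27·10² = 4·1 + 27·100 ≡ 13 (mod 23). Nonzero ⇒ E is nonsingular.
For each x ∈ F_23, compute rhs = x³ + 1·x + 10 mod 23, then count y ∈ F_23 with y² ≡ rhs.
  x = 0: rhs = 10, matching y values: none (0 points).
  x = 1: rhs = 12, matching y values: 9, 14 (2 points).
  x = 2: rhs = 20, matching y values: none (0 points).
  x = 3: rhs = 17, matching y values: none (0 points).
  x = 4: rhs = 9, matching y values: 3, 20 (2 points).
  x = 5: rhs = 2, matching y values: 5, 18 (2 points).
  x = 6: rhs = 2, matching y values: 5, 18 (2 points).
  x = 7: rhs = 15, matching y values: none (0 points).
  x = 8: rhs = 1, matching y values: 1, 22 (2 points).
  x = 9: rhs = 12, matching y values: 9, 14 (2 points).
  x = 10: rhs = 8, matching y values: 10, 13 (2 points).
  x = 11: rhs = 18, matching y values: 8, 15 (2 points).
  x = 12: rhs = 2, matching y values: 5, 18 (2 points).
  x = 13: rhs = 12, matching y values: 9, 14 (2 points).
  x = 14: rhs = 8, matching y values: 10, 13 (2 points).
  x = 15: rhs = 19, matching y values: none (0 points).
  x = 16: rhs = 5, matching y values: none (0 points).
  x = 17: rhs = 18, matching y values: 8, 15 (2 points).
  x = 18: rhs = 18, matching y values: 8, 15 (2 points).
  x = 19: rhs = 11, matching y values: none (0 points).
  x = 20: rhs = 3, matching y values: 7, 16 (2 points).
  x = 21: rhs = 0, matching y values: 0 (1 points).
  x = 22: rhs = 8, matching y values: 10, 13 (2 points).
Total affine count: 31.
Full point count |E(F_23)| = 31 + 1 = 32.
Hasse bound: |32 − (23+1)| = |8| = 8 ≤ 2√23 ≈ 9.5917 ✓.


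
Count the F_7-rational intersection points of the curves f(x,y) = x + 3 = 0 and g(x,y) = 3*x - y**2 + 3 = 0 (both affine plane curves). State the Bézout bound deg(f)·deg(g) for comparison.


Common zeros: {(4, 1), (4, 6)}; count = 2; Bézout bound = 2.

deg(f) = 1, deg(g) = 2, so Bézout bound = 2.
Scan x ∈ F_7. For each x, list the y ∈ F_7 with f(x, y) ≡ 0 and those with g(x, y) ≡ 0 (mod 7); the common zeros in that column are the intersection.
  x = 0: f ≡ 0 at y ∈ ∅; g ≡ 0 at y ∈ ∅; common: ∅.
  x = 1: f ≡ 0 at y ∈ ∅; g ≡ 0 at y ∈ ∅; common: ∅.
  x = 2: f ≡ 0 at y ∈ ∅; g ≡ 0 at y ∈ {3, 4}; common: ∅.
  x = 3: f ≡ 0 at y ∈ ∅; g ≡ 0 at y ∈ ∅; common: ∅.
  x = 4: f ≡ 0 at y ∈ {0, 1, 2, 3, 4, 5, 6}; g ≡ 0 at y ∈ {1, 6}; common: {1, 6}.
  x = 5: f ≡ 0 at y ∈ ∅; g ≡ 0 at y ∈ {2, 5}; common: ∅.
  x = 6: f ≡ 0 at y ∈ ∅; g ≡ 0 at y ∈ {0}; common: ∅.
Collecting: common zeros = {(4, 1), (4, 6)}, so the count is 2.
Comparison with the Bézout bound: 2 ≤ 2 = deg(f)·deg(g), as expected for curves with no common component (the bound is attained).


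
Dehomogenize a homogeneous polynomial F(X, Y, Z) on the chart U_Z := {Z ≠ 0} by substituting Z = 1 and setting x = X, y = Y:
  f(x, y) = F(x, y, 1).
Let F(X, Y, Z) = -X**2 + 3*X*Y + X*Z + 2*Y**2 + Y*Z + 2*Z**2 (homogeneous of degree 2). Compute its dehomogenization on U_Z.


f(x, y) = -x**2 + 3*x*y + x + 2*y**2 + y + 2

On U_Z we set Z = 1. Each monomial c·X^i·Y^j·Z^k in F becomes c·x^i·y^j·1^k = c·x^i·y^j.
Substituting Z = 1: F(X, Y, 1) = -x**2 + 3*x*y + x + 2*y**2 + y + 2.
Note: deg(f) ≤ deg(F) = 2; strict inequality happens when F is divisible by Z (lost terms).


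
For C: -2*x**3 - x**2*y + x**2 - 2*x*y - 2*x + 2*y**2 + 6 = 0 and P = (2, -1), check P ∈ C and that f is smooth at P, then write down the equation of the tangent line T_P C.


Tangent line at P: -16*x - 12*y + 20 = 0.

Step 1: f(2, -1) = 0, so P lies on C.
Step 2: partial derivatives
  f_x(x, y) = -6*x**2 - 2*x*y + 2*x - 2*y - 2, f_y(x, y) = -x**2 - 2*x + 4*y.
  f_x(P) = -16, f_y(P) = -12 (gradient nonzero, so P is smooth).
Step 3: tangent line at P: -16·(x − 2) + -12·(y − -1) = 0.
Expanding: -16*x - 12*y + 20 = 0.


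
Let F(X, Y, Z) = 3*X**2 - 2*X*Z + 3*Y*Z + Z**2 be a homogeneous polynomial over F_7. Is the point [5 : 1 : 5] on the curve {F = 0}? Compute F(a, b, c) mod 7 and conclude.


F(5,1,5) ≡ 2 (mod 7); P is NOT on the curve.

Evaluate F(5, 1, 5) term-by-term (mod 7).
  3*X**2 ↦ 3·25·1·1 = 75
  -2*X*Z ↦ -2·5·1·5 = -50
  3*Y*Z ↦ 3·1·1·5 = 15
  Z**2 ↦ 1·1·1·25 = 25
Sum: F(5, 1, 5) = (75) + (-50) + (15) + (25) = 65.
Reducing mod 7: 65 ≡ 2 (mod 7).
Since F(a, b, c) ≡ 2 ≠ 0 (mod 7), P does NOT lie on the curve.


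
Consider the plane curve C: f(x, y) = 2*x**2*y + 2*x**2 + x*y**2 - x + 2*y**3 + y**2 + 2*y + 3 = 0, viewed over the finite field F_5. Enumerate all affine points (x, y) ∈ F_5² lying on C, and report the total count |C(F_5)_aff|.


Affine F_5-points: {(0, 4), (1, 4), (2, 3), (2, 4), (3, 2), (3, 4), (4, 2), (4, 4)}; count = 8.

For each of the 25 pairs (x, y) ∈ F_5², evaluate f(x, y) mod 5. Record the zeros.
  x = 0: [0↦3, 1↦3, 2↦2, 3↦2, 4↦0]  zeros at y ∈ {4}
  x = 1: [0↦4, 1↦2, 2↦1, 3↦3, 4↦0]  zeros at y ∈ {4}
  x = 2: [0↦4, 1↦4, 2↦2, 3↦0, 4↦0]  zeros at y ∈ {3, 4}
  x = 3: [0↦3, 1↦4, 2↦0, 3↦3, 4↦0]  zeros at y ∈ {2, 4}
  x = 4: [0↦1, 1↦2, 2↦0, 3↦2, 4↦0]  zeros at y ∈ {2, 4}
Collecting zeros: affine points = {(0, 4), (1, 4), (2, 3), (2, 4), (3, 2), (3, 4), (4, 2), (4, 4)}.
Total count |C(F_5)_aff| = 8.


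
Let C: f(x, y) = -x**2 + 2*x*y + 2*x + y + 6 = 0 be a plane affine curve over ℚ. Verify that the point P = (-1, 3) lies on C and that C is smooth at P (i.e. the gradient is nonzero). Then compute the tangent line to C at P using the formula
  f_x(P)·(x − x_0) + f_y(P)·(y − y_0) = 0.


Tangent line at P: 10*x - y + 13 = 0.

Step 1: f(-1, 3) = 0, so P lies on C.
Step 2: partial derivatives
  f_x(x, y) = -2*x + 2*y + 2, f_y(x, y) = 2*x + 1.
  f_x(P) = 10, f_y(P) = -1 (gradient nonzero, so P is smooth).
Step 3: tangent line at P: 10·(x − -1) + -1·(y − 3) = 0.
Expanding: 10*x - y + 13 = 0.


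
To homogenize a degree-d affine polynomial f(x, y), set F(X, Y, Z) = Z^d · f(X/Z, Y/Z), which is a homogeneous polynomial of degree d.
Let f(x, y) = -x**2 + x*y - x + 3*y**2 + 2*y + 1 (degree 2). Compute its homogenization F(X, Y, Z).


F(X, Y, Z) = -X**2 + X*Y - X*Z + 3*Y**2 + 2*Y*Z + Z**2

deg(f) = 2.
Substitute x = X/Z, y = Y/Z into f, then multiply by Z^2.
  monomial -1·x^2·y^0 ↦ -1·X^2·Y^0·Z^0.
  monomial 1·x^1·y^1 ↦ 1·X^1·Y^1·Z^0.
  monomial -1·x^1·y^0 ↦ -1·X^1·Y^0·Z^1.
  monomial 3·x^0·y^2 ↦ 3·X^0·Y^2·Z^0.
  monomial 2·x^0·y^1 ↦ 2·X^0·Y^1·Z^1.
  monomial 1·x^0·y^0 ↦ 1·X^0·Y^0·Z^2.
Collecting: F(X, Y, Z) = -X**2 + X*Y - X*Z + 3*Y**2 + 2*Y*Z + Z**2.


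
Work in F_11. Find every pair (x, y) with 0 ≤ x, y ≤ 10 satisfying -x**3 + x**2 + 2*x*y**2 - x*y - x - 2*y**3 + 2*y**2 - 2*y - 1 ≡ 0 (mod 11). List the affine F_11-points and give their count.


Affine F_11-points: {(0, 8), (1, 6), (2, 4), (3, 0), (5, 2), (5, 7), (5, 8), (6, 0), (6, 9), (7, 1), (7, 8), (7, 10), (8, 1), (9, 2), (10, 3), (10, 5)}; count = 16.

For each of the 121 pairs (x, y) ∈ F_11², evaluate f(x, y) mod 11. Record the zeros.
  x = 0: [0↦10, 1↦8, 2↦9, 3↦1, 4↦5, 5↦9, 6↦1, 7↦2, 8↦0, 9↦5, 10↦5]  zeros at y ∈ {8}
  x = 1: [0↦9, 1↦8, 2↦3, 3↦4, 4↦10, 5↦9, 6↦0, 7↦4, 8↦9, 9↦3, 10↦7]  zeros at y ∈ {6}
  x = 2: [0↦4, 1↦4, 2↦4, 3↦3, 4↦0, 5↦5, 6↦6, 7↦2, 8↦3, 9↦8, 10↦5]  zeros at y ∈ {4}
  x = 3: [0↦0, 1↦1, 2↦6, 3↦3, 4↦2, 5↦2, 6↦2, 7↦1, 8↦9, 9↦3, 10↦4]  zeros at y ∈ {0}
  x = 4: [0↦2, 1↦4, 2↦3, 3↦9, 4↦10, 5↦5, 6↦4, 7↦6, 8↦10, 9↦4, 10↦9]  zeros at y ∈ ∅
  x = 5: [0↦4, 1↦7, 2↦0, 3↦4, 4↦7, 5↦8, 6↦6, 7↦0, 8↦0, 9↦5, 10↦3]  zeros at y ∈ {2, 7, 8}
  x = 6: [0↦0, 1↦4, 2↦2, 3↦4, 4↦9, 5↦5, 6↦2, 7↦10, 8↦6, 9↦0, 10↦2]  zeros at y ∈ {0, 9}
  x = 7: [0↦6, 1↦0, 2↦3, 3↦3, 4↦10, 5↦1, 6↦8, 7↦8, 8↦0, 9↦5, 10↦0]  zeros at y ∈ {1, 8, 10}
  x = 8: [0↦5, 1↦0, 2↦8, 3↦6, 4↦4, 5↦1, 6↦7, 7↦10, 8↦9, 9↦3, 10↦2]  zeros at y ∈ {1}
  x = 9: [0↦2, 1↦9, 2↦0, 3↦7, 4↦7, 5↦10, 6↦4, 7↦10, 8↦5, 9↦10, 10↦2]  zeros at y ∈ {2}
  x = 10: [0↦2, 1↦10, 2↦6, 3↦0, 4↦2, 5↦0, 6↦4, 7↦2, 8↦4, 9↦9, 10↦5]  zeros at y ∈ {3, 5}
Collecting zeros: affine points = {(0, 8), (1, 6), (2, 4), (3, 0), (5, 2), (5, 7), (5, 8), (6, 0), (6, 9), (7, 1), (7, 8), (7, 10), (8, 1), (9, 2), (10, 3), (10, 5)}.
Total count |C(F_11)_aff| = 16.


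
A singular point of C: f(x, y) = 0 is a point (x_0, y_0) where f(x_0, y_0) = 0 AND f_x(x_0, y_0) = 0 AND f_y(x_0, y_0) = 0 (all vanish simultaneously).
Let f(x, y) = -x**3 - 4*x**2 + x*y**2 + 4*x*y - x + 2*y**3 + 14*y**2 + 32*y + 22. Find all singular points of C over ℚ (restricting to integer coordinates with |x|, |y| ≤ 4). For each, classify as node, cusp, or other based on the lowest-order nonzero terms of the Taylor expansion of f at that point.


Singular points: {(-1, -2)}; classification: node.

Compute partial derivatives:
  f_x = -3*x**2 - 8*x + y**2 + 4*y - 1.
  f_y = 2*x*y + 4*x + 6*y**2 + 28*y + 32.
Scan x_0 ∈ {−4, ..., 4}. For each x_0, f_y(x_0, y) is a polynomial in y; find its integer roots y ∈ {−4, ..., 4}, then test f_x and f at those candidates.
  x = -4: f_y(-4, y) = 6*y**2 + 20*y + 16; vanishes at y ∈ {-2}. (-4, -2): f_x = -21 ≠ 0.
  x = -3: f_y(-3, y) = 6*y**2 + 22*y + 20; vanishes at y ∈ {-2}. (-3, -2): f_x = -8 ≠ 0.
  x = -2: f_y(-2, y) = 6*y**2 + 24*y + 24; vanishes at y ∈ {-2}. (-2, -2): f_x = -1 ≠ 0.
  x = -1: f_y(-1, y) = 6*y**2 + 26*y + 28; vanishes at y ∈ {-2}. (-1, -2): f_x = 0, f = 0 — SINGULAR.
  x = 0: f_y(0, y) = 6*y**2 + 28*y + 32; vanishes at y ∈ {-2}. (0, -2): f_x = -5 ≠ 0.
  x = 1: f_y(1, y) = 6*y**2 + 30*y + 36; vanishes at y ∈ {-3, -2}. (1, -3): f_x = -15 ≠ 0; (1, -2): f_x = -16 ≠ 0.
  x = 2: f_y(2, y) = 6*y**2 + 32*y + 40; vanishes at y ∈ {-2}. (2, -2): f_x = -33 ≠ 0.
  x = 3: f_y(3, y) = 6*y**2 + 34*y + 44; vanishes at y ∈ {-2}. (3, -2): f_x = -56 ≠ 0.
  x = 4: f_y(4, y) = 6*y**2 + 36*y + 48; vanishes at y ∈ {-4, -2}. (4, -4): f_x = -81 ≠ 0; (4, -2): f_x = -85 ≠ 0.
Only singular point on the grid: (-1, -2).
Classify: substitute x = -1 + u, y = -2 + v and expand: f = -u**3 - u**2 + u*v**2 + 2*v**3 + v**2.
No constant or linear terms (consistent with a singular point). Quadratic part: -u**2 + v**2. Cubic part: -u**3 + u*v**2 + 2*v**3.
The quadratic part v**2 - u**2 = (v − u)(v + u) splits into two distinct linear factors, so there are two distinct tangent lines y − -2 = ±(x − -1) — this is a node (ordinary double point).
Classification: node.


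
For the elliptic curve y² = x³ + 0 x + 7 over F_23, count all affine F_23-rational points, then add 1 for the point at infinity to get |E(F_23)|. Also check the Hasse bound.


Affine points = {(1, 10), (1, 13), (4, 5), (4, 18), (6, 4), (6, 19), (8, 6), (8, 17), (9, 0), (10, 8), (10, 15), (11, 2), (11, 21), (15, 1), (15, 22), (16, 3), (16, 20), (19, 9), (19, 14), (20, 7), (20, 16), (22, 11), (22, 12)}; affine count = 23; |E(F_23)| = 24.

Discriminant check: Δ ∝ 4a³ + 27b² = 4·0³ + 27·7² = 4·0 + 27·49 ≡ 12 (mod 23). Nonzero ⇒ E is nonsingular.
For each x ∈ F_23, compute rhs = x³ + 0·x + 7 mod 23, then count y ∈ F_23 with y² ≡ rhs.
  x = 0: rhs = 7, matching y values: none (0 points).
  x = 1: rhs = 8, matching y values: 10, 13 (2 points).
  x = 2: rhs = 15, matching y values: none (0 points).
  x = 3: rhs = 11, matching y values: none (0 points).
  x = 4: rhs = 2, matching y values: 5, 18 (2 points).
  x = 5: rhs = 17, matching y values: none (0 points).
  x = 6: rhs = 16, matching y values: 4, 19 (2 points).
  x = 7: rhs = 5, matching y values: none (0 points).
  x = 8: rhs = 13, matching y values: 6, 17 (2 points).
  x = 9: rhs = 0, matching y values: 0 (1 points).
  x = 10: rhs = 18, matching y values: 8, 15 (2 points).
  x = 11: rhs = 4, matching y values: 2, 21 (2 points).
  x = 12: rhs = 10, matching y values: none (0 points).
  x = 13: rhs = 19, matching y values: none (0 points).
  x = 14: rhs = 14, matching y values: none (0 points).
  x = 15: rhs = 1, matching y values: 1, 22 (2 points).
  x = 16: rhs = 9, matching y values: 3, 20 (2 points).
  x = 17: rhs = 21, matching y values: none (0 points).
  x = 18: rhs = 20, matching y values: none (0 points).
  x = 19: rhs = 12, matching y values: 9, 14 (2 points).
  x = 20: rhs = 3, matching y values: 7, 16 (2 points).
  x = 21: rhs = 22, matching y values: none (0 points).
  x = 22: rhs = 6, matching y values: 11, 12 (2 points).
Total affine count: 23.
Full point count |E(F_23)| = 23 + 1 = 24.
Hasse bound: |24 − (23+1)| = |0| = 0 ≤ 2√23 ≈ 9.5917 ✓.


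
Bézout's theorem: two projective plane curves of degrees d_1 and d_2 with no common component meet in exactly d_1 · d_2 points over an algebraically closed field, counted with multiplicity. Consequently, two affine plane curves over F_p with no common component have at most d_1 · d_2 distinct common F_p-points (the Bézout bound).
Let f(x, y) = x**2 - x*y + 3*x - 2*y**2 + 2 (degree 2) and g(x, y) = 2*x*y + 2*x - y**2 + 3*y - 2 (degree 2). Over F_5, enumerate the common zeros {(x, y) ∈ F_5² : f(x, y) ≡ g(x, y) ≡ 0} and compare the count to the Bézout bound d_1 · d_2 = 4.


Common zeros: {(0, 1), (4, 3)}; count = 2; Bézout bound = 4.

deg(f) = 2, deg(g) = 2, so Bézout bound = 4.
Scan x ∈ F_5. For each x, list the y ∈ F_5 with f(x, y) ≡ 0 and those with g(x, y) ≡ 0 (mod 5); the common zeros in that column are the intersection.
  x = 0: f ≡ 0 at y ∈ {1, 4}; g ≡ 0 at y ∈ {1, 2}; common: {1}.
  x = 1: f ≡ 0 at y ∈ {3, 4}; g ≡ 0 at y ∈ {0}; common: ∅.
  x = 2: f ≡ 0 at y ∈ {2}; g ≡ 0 at y ∈ ∅; common: ∅.
  x = 3: f ≡ 0 at y ∈ {0, 1}; g ≡ 0 at y ∈ ∅; common: ∅.
  x = 4: f ≡ 0 at y ∈ {0, 3}; g ≡ 0 at y ∈ {3}; common: {3}.
Collecting: common zeros = {(0, 1), (4, 3)}, so the count is 2.
Comparison with the Bézout bound: 2 ≤ 4 = deg(f)·deg(g), as expected for curves with no common component (the affine F_5-count falls short of the bound because intersections may lie at infinity, over extension fields, or carry multiplicity).


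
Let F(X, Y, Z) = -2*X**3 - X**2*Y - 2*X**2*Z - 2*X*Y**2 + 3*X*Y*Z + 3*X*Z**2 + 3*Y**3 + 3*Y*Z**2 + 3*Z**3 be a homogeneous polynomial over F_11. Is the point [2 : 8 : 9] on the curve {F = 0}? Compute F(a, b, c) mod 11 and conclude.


F(2,8,9) ≡ 5 (mod 11); P is NOT on the curve.

Evaluate F(2, 8, 9) term-by-term (mod 11).
  -2*X**3 ↦ -2·8·1·1 = -16
  -X**2*Y ↦ -1·4·8·1 = -32
  -2*X**2*Z ↦ -2·4·1·9 = -72
  -2*X*Y**2 ↦ -2·2·64·1 = -256
  3*X*Y*Z ↦ 3·2·8·9 = 432
  3*X*Z**2 ↦ 3·2·1·81 = 486
  3*Y**3 ↦ 3·1·512·1 = 1536
  3*Y*Z**2 ↦ 3·1·8·81 = 1944
  3*Z**3 ↦ 3·1·1·729 = 2187
Sum: F(2, 8, 9) = (-16) + (-32) + (-72) + (-256) + (432) + (486) + (1536) + (1944) + (2187) = 6209.
Reducing mod 11: 6209 ≡ 5 (mod 11).
Since F(a, b, c) ≡ 5 ≠ 0 (mod 11), P does NOT lie on the curve.


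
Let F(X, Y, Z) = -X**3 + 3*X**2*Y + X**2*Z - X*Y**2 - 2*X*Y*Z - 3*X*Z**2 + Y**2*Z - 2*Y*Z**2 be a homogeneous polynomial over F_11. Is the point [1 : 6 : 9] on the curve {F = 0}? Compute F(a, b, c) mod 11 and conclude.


F(1,6,9) ≡ 3 (mod 11); P is NOT on the curve.

Evaluate F(1, 6, 9) term-by-term (mod 11).
  -X**3 ↦ -1·1·1·1 = -1
  3*X**2*Y ↦ 3·1·6·1 = 18
  X**2*Z ↦ 1·1·1·9 = 9
  -X*Y**2 ↦ -1·1·36·1 = -36
  -2*X*Y*Z ↦ -2·1·6·9 = -108
  -3*X*Z**2 ↦ -3·1·1·81 = -243
  Y**2*Z ↦ 1·1·36·9 = 324
  -2*Y*Z**2 ↦ -2·1·6·81 = -972
Sum: F(1, 6, 9) = (-1) + (18) + (9) + (-36) + (-108) + (-243) + (324) + (-972) = -1009.
Reducing mod 11: -1009 ≡ 3 (mod 11).
Since F(a, b, c) ≡ 3 ≠ 0 (mod 11), P does NOT lie on the curve.


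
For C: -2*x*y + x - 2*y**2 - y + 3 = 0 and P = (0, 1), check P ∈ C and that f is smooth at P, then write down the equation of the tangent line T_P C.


Tangent line at P: -x - 5*y + 5 = 0.

Step 1: f(0, 1) = 0, so P lies on C.
Step 2: partial derivatives
  f_x(x, y) = 1 - 2*y, f_y(x, y) = -2*x - 4*y - 1.
  f_x(P) = -1, f_y(P) = -5 (gradient nonzero, so P is smooth).
Step 3: tangent line at P: -1·(x − 0) + -5·(y − 1) = 0.
Expanding: -x - 5*y + 5 = 0.


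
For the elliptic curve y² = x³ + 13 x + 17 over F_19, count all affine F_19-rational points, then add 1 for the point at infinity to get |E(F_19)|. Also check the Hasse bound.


Affine points = {(0, 6), (0, 13), (3, 8), (3, 11), (4, 0), (5, 6), (5, 13), (6, 8), (6, 11), (8, 5), (8, 14), (10, 8), (10, 11), (11, 3), (11, 16), (12, 1), (12, 18), (14, 6), (14, 13)}; affine count = 19; |E(F_19)| = 20.

Discriminant check: Δ ∝ 4a³ + 27b² = 4·13³ + 27·17² = 4·2197 + 27·289 ≡ 4 (mod 19). Nonzero ⇒ E is nonsingular.
For each x ∈ F_19, compute rhs = x³ + 13·x + 17 mod 19, then count y ∈ F_19 with y² ≡ rhs.
  x = 0: rhs = 17, matching y values: 6, 13 (2 points).
  x = 1: rhs = 12, matching y values: none (0 points).
  x = 2: rhs = 13, matching y values: none (0 points).
  x = 3: rhs = 7, matching y values: 8, 11 (2 points).
  x = 4: rhs = 0, matching y values: 0 (1 points).
  x = 5: rhs = 17, matching y values: 6, 13 (2 points).
  x = 6: rhs = 7, matching y values: 8, 11 (2 points).
  x = 7: rhs = 14, matching y values: none (0 points).
  x = 8: rhs = 6, matching y values: 5, 14 (2 points).
  x = 9: rhs = 8, matching y values: none (0 points).
  x = 10: rhs = 7, matching y values: 8, 11 (2 points).
  x = 11: rhs = 9, matching y values: 3, 16 (2 points).
  x = 12: rhs = 1, matching y values: 1, 18 (2 points).
  x = 13: rhs = 8, matching y values: none (0 points).
  x = 14: rhs = 17, matching y values: 6, 13 (2 points).
  x = 15: rhs = 15, matching y values: none (0 points).
  x = 16: rhs = 8, matching y values: none (0 points).
  x = 17: rhs = 2, matching y values: none (0 points).
  x = 18: rhs = 3, matching y values: none (0 points).
Total affine count: 19.
Full point count |E(F_19)| = 19 + 1 = 20.
Hasse bound: |20 − (19+1)| = |0| = 0 ≤ 2√19 ≈ 8.7178 ✓.


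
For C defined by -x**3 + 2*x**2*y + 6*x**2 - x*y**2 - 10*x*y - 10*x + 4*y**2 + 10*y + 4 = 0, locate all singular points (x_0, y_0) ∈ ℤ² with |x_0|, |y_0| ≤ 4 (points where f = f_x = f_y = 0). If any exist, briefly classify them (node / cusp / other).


Singular points: {(3, 1)}; classification: node.

Compute partial derivatives:
  f_x = -3*x**2 + 4*x*y + 12*x - y**2 - 10*y - 10.
  f_y = 2*x**2 - 2*x*y - 10*x + 8*y + 10.
Scan x_0 ∈ {−4, ..., 4}. For each x_0, f_y(x_0, y) is a polynomial in y; find its integer roots y ∈ {−4, ..., 4}, then test f_x and f at those candidates.
  x = -4: f_y(-4, y) = 16*y + 82; no integer root y with |y| ≤ 4.
  x = -3: f_y(-3, y) = 14*y + 58; no integer root y with |y| ≤ 4.
  x = -2: f_y(-2, y) = 12*y + 38; no integer root y with |y| ≤ 4.
  x = -1: f_y(-1, y) = 10*y + 22; no integer root y with |y| ≤ 4.
  x = 0: f_y(0, y) = 8*y + 10; no integer root y with |y| ≤ 4.
  x = 1: f_y(1, y) = 6*y + 2; no integer root y with |y| ≤ 4.
  x = 2: f_y(2, y) = 4*y - 2; no integer root y with |y| ≤ 4.
  x = 3: f_y(3, y) = 2*y - 2; vanishes at y ∈ {1}. (3, 1): f_x = 0, f = 0 — SINGULAR.
  x = 4: f_y(4, y) = 2; no integer root y with |y| ≤ 4.
Only singular point on the grid: (3, 1).
Classify: substitute x = 3 + u, y = 1 + v and expand: f = -u**3 + 2*u**2*v - u**2 - u*v**2 + v**2.
No constant or linear terms (consistent with a singular point). Quadratic part: -u**2 + v**2. Cubic part: -u**3 + 2*u**2*v - u*v**2.
The quadratic part v**2 - u**2 = (v − u)(v + u) splits into two distinct linear factors, so there are two distinct tangent lines y − 1 = ±(x − 3) — this is a node (ordinary double point).
Classification: node.


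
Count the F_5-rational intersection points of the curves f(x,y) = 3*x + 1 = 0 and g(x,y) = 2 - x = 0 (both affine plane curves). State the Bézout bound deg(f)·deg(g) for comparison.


Common zeros: ∅; count = 0; Bézout bound = 1.

deg(f) = 1, deg(g) = 1, so Bézout bound = 1.
Scan x ∈ F_5. For each x, list the y ∈ F_5 with f(x, y) ≡ 0 and those with g(x, y) ≡ 0 (mod 5); the common zeros in that column are the intersection.
  x = 0: f ≡ 0 at y ∈ ∅; g ≡ 0 at y ∈ ∅; common: ∅.
  x = 1: f ≡ 0 at y ∈ ∅; g ≡ 0 at y ∈ ∅; common: ∅.
  x = 2: f ≡ 0 at y ∈ ∅; g ≡ 0 at y ∈ {0, 1, 2, 3, 4}; common: ∅.
  x = 3: f ≡ 0 at y ∈ {0, 1, 2, 3, 4}; g ≡ 0 at y ∈ ∅; common: ∅.
  x = 4: f ≡ 0 at y ∈ ∅; g ≡ 0 at y ∈ ∅; common: ∅.
Collecting: common zeros = ∅, so the count is 0.
Comparison with the Bézout bound: 0 ≤ 1 = deg(f)·deg(g), as expected for curves with no common component (the affine F_5-count falls short of the bound because intersections may lie at infinity, over extension fields, or carry multiplicity).


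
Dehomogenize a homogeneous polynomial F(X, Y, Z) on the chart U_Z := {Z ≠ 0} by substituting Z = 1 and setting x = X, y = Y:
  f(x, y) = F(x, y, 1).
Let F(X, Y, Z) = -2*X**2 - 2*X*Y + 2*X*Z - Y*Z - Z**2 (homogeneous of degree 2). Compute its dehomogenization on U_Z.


f(x, y) = -2*x**2 - 2*x*y + 2*x - y - 1

On U_Z we set Z = 1. Each monomial c·X^i·Y^j·Z^k in F becomes c·x^i·y^j·1^k = c·x^i·y^j.
Substituting Z = 1: F(X, Y, 1) = -2*x**2 - 2*x*y + 2*x - y - 1.
Note: deg(f) ≤ deg(F) = 2; strict inequality happens when F is divisible by Z (lost terms).


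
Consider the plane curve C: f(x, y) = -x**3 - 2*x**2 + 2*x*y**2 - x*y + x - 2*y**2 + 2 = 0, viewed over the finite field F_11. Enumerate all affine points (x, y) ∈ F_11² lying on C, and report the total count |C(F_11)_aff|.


Affine F_11-points: {(0, 1), (0, 10), (1, 0), (2, 3), (2, 9), (3, 10), (4, 1), (4, 7), (5, 1), (6, 6), (6, 10), (8, 3), (8, 7), (9, 0), (9, 4), (10, 0), (10, 3)}; count = 17.

For each of the 121 pairs (x, y) ∈ F_11², evaluate f(x, y) mod 11. Record the zeros.
  x = 0: [0↦2, 1↦0, 2↦5, 3↦6, 4↦3, 5↦7, 6↦7, 7↦3, 8↦6, 9↦5, 10↦0]  zeros at y ∈ {1, 10}
  x = 1: [0↦0, 1↦10, 2↦9, 3↦8, 4↦7, 5↦6, 6↦5, 7↦4, 8↦3, 9↦2, 10↦1]  zeros at y ∈ {0}
  x = 2: [0↦10, 1↦10, 2↦3, 3↦0, 4↦1, 5↦6, 6↦4, 7↦6, 8↦1, 9↦0, 10↦3]  zeros at y ∈ {3, 9}
  x = 3: [0↦4, 1↦5, 2↦3, 3↦9, 4↦1, 5↦1, 6↦9, 7↦3, 8↦5, 9↦4, 10↦0]  zeros at y ∈ {10}
  x = 4: [0↦9, 1↦0, 2↦3, 3↦7, 4↦1, 5↦7, 6↦3, 7↦0, 8↦9, 9↦8, 10↦8]  zeros at y ∈ {1, 7}
  x = 5: [0↦8, 1↦0, 2↦8, 3↦10, 4↦6, 5↦7, 6↦2, 7↦2, 8↦7, 9↦6, 10↦10]  zeros at y ∈ {1}
  x = 6: [0↦6, 1↦10, 2↦1, 3↦1, 4↦10, 5↦6, 6↦0, 7↦3, 8↦4, 9↦3, 10↦0]  zeros at y ∈ {6, 10}
  x = 7: [0↦8, 1↦2, 2↦9, 3↦7, 4↦7, 5↦9, 6↦2, 7↦8, 8↦5, 9↦4, 10↦5]  zeros at y ∈ ∅
  x = 8: [0↦8, 1↦3, 2↦4, 3↦0, 4↦2, 5↦10, 6↦2, 7↦0, 8↦4, 9↦3, 10↦8]  zeros at y ∈ {3, 7}
  x = 9: [0↦0, 1↦7, 2↦2, 3↦7, 4↦0, 5↦3, 6↦5, 7↦6, 8↦6, 9↦5, 10↦3]  zeros at y ∈ {0, 4}
  x = 10: [0↦0, 1↦8, 2↦8, 3↦0, 4↦6, 5↦4, 6↦5, 7↦9, 8↦5, 9↦4, 10↦6]  zeros at y ∈ {0, 3}
Collecting zeros: affine points = {(0, 1), (0, 10), (1, 0), (2, 3), (2, 9), (3, 10), (4, 1), (4, 7), (5, 1), (6, 6), (6, 10), (8, 3), (8, 7), (9, 0), (9, 4), (10, 0), (10, 3)}.
Total count |C(F_11)_aff| = 17.


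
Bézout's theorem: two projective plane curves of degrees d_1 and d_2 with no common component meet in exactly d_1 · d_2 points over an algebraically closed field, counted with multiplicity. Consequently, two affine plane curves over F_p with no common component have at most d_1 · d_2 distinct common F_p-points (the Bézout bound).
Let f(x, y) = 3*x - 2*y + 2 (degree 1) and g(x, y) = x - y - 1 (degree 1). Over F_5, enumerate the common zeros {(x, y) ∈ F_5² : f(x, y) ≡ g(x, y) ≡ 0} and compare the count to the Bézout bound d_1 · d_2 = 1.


Common zeros: {(1, 0)}; count = 1; Bézout bound = 1.

deg(f) = 1, deg(g) = 1, so Bézout bound = 1.
Scan x ∈ F_5. For each x, list the y ∈ F_5 with f(x, y) ≡ 0 and those with g(x, y) ≡ 0 (mod 5); the common zeros in that column are the intersection.
  x = 0: f ≡ 0 at y ∈ {1}; g ≡ 0 at y ∈ {4}; common: ∅.
  x = 1: f ≡ 0 at y ∈ {0}; g ≡ 0 at y ∈ {0}; common: {0}.
  x = 2: f ≡ 0 at y ∈ {4}; g ≡ 0 at y ∈ {1}; common: ∅.
  x = 3: f ≡ 0 at y ∈ {3}; g ≡ 0 at y ∈ {2}; common: ∅.
  x = 4: f ≡ 0 at y ∈ {2}; g ≡ 0 at y ∈ {3}; common: ∅.
Collecting: common zeros = {(1, 0)}, so the count is 1.
Comparison with the Bézout bound: 1 ≤ 1 = deg(f)·deg(g), as expected for curves with no common component (the bound is attained).


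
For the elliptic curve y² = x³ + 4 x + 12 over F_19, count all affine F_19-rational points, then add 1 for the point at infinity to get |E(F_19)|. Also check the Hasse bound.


Affine points = {(1, 6), (1, 13), (2, 3), (2, 16), (4, 4), (4, 15), (5, 9), (5, 10), (6, 9), (6, 10), (8, 9), (8, 10), (9, 6), (9, 13), (10, 8), (10, 11), (11, 0), (13, 0), (14, 0), (16, 7), (16, 12), (18, 8), (18, 11)}; affine count = 23; |E(F_19)| = 24.

Discriminant check: Δ ∝ 4a³ + 27b² = 4·4³ + 27·12² = 4·64 + 27·144 ≡ 2 (mod 19). Nonzero ⇒ E is nonsingular.
For each x ∈ F_19, compute rhs = x³ + 4·x + 12 mod 19, then count y ∈ F_19 with y² ≡ rhs.
  x = 0: rhs = 12, matching y values: none (0 points).
  x = 1: rhs = 17, matching y values: 6, 13 (2 points).
  x = 2: rhs = 9, matching y values: 3, 16 (2 points).
  x = 3: rhs = 13, matching y values: none (0 points).
  x = 4: rhs = 16, matching y values: 4, 15 (2 points).
  x = 5: rhs = 5, matching y values: 9, 10 (2 points).
  x = 6: rhs = 5, matching y values: 9, 10 (2 points).
  x = 7: rhs = 3, matching y values: none (0 points).
  x = 8: rhs = 5, matching y values: 9, 10 (2 points).
  x = 9: rhs = 17, matching y values: 6, 13 (2 points).
  x = 10: rhs = 7, matching y values: 8, 11 (2 points).
  x = 11: rhs = 0, matching y values: 0 (1 points).
  x = 12: rhs = 2, matching y values: none (0 points).
  x = 13: rhs = 0, matching y values: 0 (1 points).
  x = 14: rhs = 0, matching y values: 0 (1 points).
  x = 15: rhs = 8, matching y values: none (0 points).
  x = 16: rhs = 11, matching y values: 7, 12 (2 points).
  x = 17: rhs = 15, matching y values: none (0 points).
  x = 18: rhs = 7, matching y values: 8, 11 (2 points).
Total affine count: 23.
Full point count |E(F_19)| = 23 + 1 = 24.
Hasse bound: |24 − (19+1)| = |4| = 4 ≤ 2√19 ≈ 8.7178 ✓.
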